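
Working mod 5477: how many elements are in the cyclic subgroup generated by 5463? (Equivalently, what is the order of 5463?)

The order of 5463 must divide p − 1 = 5476 = 2^2 · 37^2.
Divisors: 1, 2, 4, 37, 74, 148, 1369, 2738, 5476.
Check each in increasing order: 5463^1 ≡ 5463;  5463^2 ≡ 196;  5463^4 ≡ 77;  5463^37 ≡ 3658;  5463^74 ≡ 653;  5463^148 ≡ 4680;  5463^1369 ≡ 5476;  5463^2738 ≡ 1.
Smallest exponent giving 1 is 2738.

2738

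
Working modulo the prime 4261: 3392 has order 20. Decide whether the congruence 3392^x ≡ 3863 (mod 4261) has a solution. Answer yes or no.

⟨3392⟩ has order 20; its elements mod 4261 are {1, 182, 398, 501, 721, 747, 869, 964, 1471, 1701, 2560, 2790, 3297, 3392, 3514, 3540, 3760, 3863, 4079, 4260}.
3863 is in this set.

yes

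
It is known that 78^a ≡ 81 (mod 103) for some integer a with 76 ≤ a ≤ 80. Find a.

78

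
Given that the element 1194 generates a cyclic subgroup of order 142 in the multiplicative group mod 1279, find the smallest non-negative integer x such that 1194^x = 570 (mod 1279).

10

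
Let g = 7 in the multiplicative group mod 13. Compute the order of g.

12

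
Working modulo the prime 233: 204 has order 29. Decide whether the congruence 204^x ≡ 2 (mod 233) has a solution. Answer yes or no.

2 ∈ ⟨204⟩ iff 2^29 ≡ 1 (mod 233), since |⟨204⟩| = 29.
2^29 mod 233 = 1.
Since 1 = 1, 2 lies in the subgroup.

yes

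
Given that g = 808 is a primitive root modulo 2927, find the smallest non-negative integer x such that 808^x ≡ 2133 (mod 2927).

Baby-step giant-step with m = ceil(sqrt(2926)) = 55.
Baby table (808^j mod 2927 for j=0..54):
  0:1  1:808  2:143  3:1391  4:2887  5:2804  6:134  7:2900
  8:1600  9:1993  10:494  11:1080  12:394  13:2236  14:729  15:705
  16:1802  17:1297  18:110  19:1070  20:1095  21:806  22:1454  23:1105
  24:105  25:2884  26:380  27:2632  28:1654  29:1720  30:2362  31:92
  32:1161  33:1448  34:2111  35:2174  36:392  37:620  38:443  39:850
  40:1882  41:1543  42:2769  43:1124  44:822  45:2674  46:466  47:1872
  48:2244  49:1339  50:1849  51:1222  52:977  53:2053  54:2142
Giant step factor: 808^(-55) ≡ 1302 (mod 2927).
Scan 2133·1302^i mod 2927 for i = 0, 1, …:
  i=0: 2133   i=1: 2370   i=2: 682   i=3: 1083
  i=4: 2179   i=5: 795   i=6: 1859   i=7: 2716
  i=8: 416   i=9: 137     …   i=21: 1839
  i=22: 92
Match at i=22, j=31: x = 22·55 + 31 = 1241.

1241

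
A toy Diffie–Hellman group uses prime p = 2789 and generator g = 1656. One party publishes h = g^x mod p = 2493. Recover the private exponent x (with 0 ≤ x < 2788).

Baby-step giant-step with m = ceil(sqrt(2788)) = 53.
Baby table (1656^j mod 2789 for j=0..52):
  0:1  1:1656  2:749  3:2028  4:412  5:1756  6:1798  7:1625
  8:2404  9:1121  10:1691  11:140  12:353  13:1667  14:2231  15:1900
  16:408  17:710  18:1591  19:1880  20:756  21:2464  22:77  23:2007
  24:1893  25:2761  26:1045  27:1340  28:1785  29:2409  30:1034  31:2647
  32:1913  33:2413  34:2080  35:65  36:1658  37:1272  38:737  39:1679
  40:2580  41:2521  42:2432  43:76  44:351  45:1144  46:733  47:633
  48:2373  49:2776  50:784  51:1419  52:1526
Giant step factor: 1656^(-53) ≡ 1294 (mod 2789).
Scan 2493·1294^i mod 2789 for i = 0, 1, …:
  i=0: 2493   i=1: 1858   i=2: 134   i=3: 478
  i=4: 2163   i=5: 1555   i=6: 1301   i=7: 1727
  i=8: 749
Match at i=8, j=2: x = 8·53 + 2 = 426.

426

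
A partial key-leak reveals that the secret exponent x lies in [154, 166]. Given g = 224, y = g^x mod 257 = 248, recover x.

154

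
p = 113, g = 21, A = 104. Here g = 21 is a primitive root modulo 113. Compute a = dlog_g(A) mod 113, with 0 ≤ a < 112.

106

Baby-step giant-step with m = ceil(sqrt(112)) = 11.
Baby table (21^j mod 113 for j=0..10):
  0:1  1:21  2:102  3:108  4:8  5:55  6:25  7:73
  8:64  9:101  10:87
Giant step factor: 21^(-11) ≡ 6 (mod 113).
Scan 104·6^i mod 113 for i = 0, 1, …:
  i=0: 104   i=1: 59   i=2: 15   i=3: 90
  i=4: 88   i=5: 76   i=6: 4   i=7: 24
  i=8: 31   i=9: 73
Match at i=9, j=7: a = 9·11 + 7 = 106.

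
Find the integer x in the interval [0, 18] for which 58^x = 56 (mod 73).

3

Compute 58^0 mod 73 = 1, then multiply by 58 repeatedly:
  58^0=1  58^1=58  58^2=6  58^3=56
Found 56 at exponent 3.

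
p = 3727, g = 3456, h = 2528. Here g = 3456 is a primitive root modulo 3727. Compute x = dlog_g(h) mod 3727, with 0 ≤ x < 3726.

3474

Baby-step giant-step with m = ceil(sqrt(3726)) = 62.
Baby table (3456^j mod 3727 for j=0..61):
  0:1  1:3456  2:2628  3:3396  4:253  5:2250  6:1478  7:1978
  8:650  9:2746  10:1234  11:1016  12:462  13:1516  14:2861  15:3612
  16:1349  17:3394  18:795  19:721  20:2140  21:1472  22:3604  23:3517
  24:1005  25:3443  26:2424  27:2775  28:829  29:2688  30:2044  31:1399
  32:1025  33:1750  34:2806  35:3609  36:2162  37:2964  38:1788  39:3689
  40:2844  41:765  42:1397  43:1567  44:221  45:3468  46:3103  47:1389
  48:8  49:1559  50:2389  51:1079  52:2024  53:3092  54:643  55:916
  56:1473  57:3333  58:2418  59:674  60:3696  61:947
Giant step factor: 3456^(-62) ≡ 1325 (mod 3727).
Scan 2528·1325^i mod 3727 for i = 0, 1, …:
  i=0: 2528   i=1: 2754   i=2: 317   i=3: 2601
  i=4: 2577   i=5: 593   i=6: 3055   i=7: 353
  i=8: 1850   i=9: 2611     …   i=55: 3338
  i=56: 2628
Match at i=56, j=2: x = 56·62 + 2 = 3474.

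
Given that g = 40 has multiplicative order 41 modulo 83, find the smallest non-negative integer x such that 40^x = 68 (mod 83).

32

Baby-step giant-step with m = ceil(sqrt(41)) = 7.
Baby table (40^j mod 83 for j=0..6):
  0:1  1:40  2:23  3:7  4:31  5:78  6:49
Giant step factor: 40^(-7) ≡ 70 (mod 83).
Scan 68·70^i mod 83 for i = 0, 1, …:
  i=0: 68   i=1: 29   i=2: 38   i=3: 4
  i=4: 31
Match at i=4, j=4: x = 4·7 + 4 = 32.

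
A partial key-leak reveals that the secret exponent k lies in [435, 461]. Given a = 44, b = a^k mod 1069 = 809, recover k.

438

Compute 44^435 mod 1069 = 548, then multiply by 44 repeatedly:
  44^435=548  44^436=594  44^437=480  44^438=809
Found 809 at exponent 438.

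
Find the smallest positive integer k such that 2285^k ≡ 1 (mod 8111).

The order of 2285 must divide p − 1 = 8110 = 2 · 5 · 811.
Divisors: 1, 2, 5, 10, 811, 1622, 4055, 8110.
Check each in increasing order: 2285^1 ≡ 2285;  2285^2 ≡ 5852;  2285^5 ≡ 4265;  2285^10 ≡ 5363;  2285^811 ≡ 3023;  2285^1622 ≡ 5543;  2285^4055 ≡ 1.
Smallest exponent giving 1 is 4055.

4055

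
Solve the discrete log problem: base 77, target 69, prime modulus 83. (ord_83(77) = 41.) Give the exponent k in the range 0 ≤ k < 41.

Baby-step giant-step with m = ceil(sqrt(41)) = 7.
Baby table (77^j mod 83 for j=0..6):
  0:1  1:77  2:36  3:33  4:51  5:26  6:10
Giant step factor: 77^(-7) ≡ 65 (mod 83).
Scan 69·65^i mod 83 for i = 0, 1, …:
  i=0: 69   i=1: 3   i=2: 29   i=3: 59
  i=4: 17   i=5: 26
Match at i=5, j=5: k = 5·7 + 5 = 40.

40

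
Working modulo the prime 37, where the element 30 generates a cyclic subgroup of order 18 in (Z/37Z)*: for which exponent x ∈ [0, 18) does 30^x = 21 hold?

17

Successive powers of 30 modulo 37:
  30^0=1  30^1=30  30^2=12  30^3=27  30^4=33  30^5=28
  30^6=26  30^7=3  30^8=16  30^9=36  30^10=7  30^11=25
  30^12=10  30^13=4  30^14=9  30^15=11  30^16=34  30^17=21
So 30^17 ≡ 21 (mod 37), giving x = 17.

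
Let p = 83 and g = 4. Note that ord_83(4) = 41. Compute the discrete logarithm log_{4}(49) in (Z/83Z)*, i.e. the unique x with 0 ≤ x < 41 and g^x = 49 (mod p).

8

Successive powers of 4 modulo 83:
  4^0=1  4^1=4  4^2=16  4^3=64  4^4=7  4^5=28
  4^6=29  4^7=33  4^8=49
So 4^8 ≡ 49 (mod 83), giving x = 8.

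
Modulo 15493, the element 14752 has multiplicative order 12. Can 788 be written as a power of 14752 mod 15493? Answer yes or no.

no

⟨14752⟩ has order 12; its elements mod 15493 are {1, 741, 6607, 6825, 6826, 7348, 8145, 8667, 8668, 8886, 14752, 15492}.
788 is not in this set.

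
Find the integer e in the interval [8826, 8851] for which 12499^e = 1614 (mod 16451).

Compute 12499^8826 mod 16451 = 14816, then multiply by 12499 repeatedly:
  12499^8826=14816  12499^8827=12728  12499^8828=6102  12499^8829=2062  12499^8830=10672
  12499^8831=4620  12499^8832=2370  12499^8833=10830  12499^8834=5342  12499^8835=11500
  12499^8836=6113  12499^8837=7943  12499^8838=14223  12499^8839=3771  12499^8840=1614
Found 1614 at exponent 8840.

8840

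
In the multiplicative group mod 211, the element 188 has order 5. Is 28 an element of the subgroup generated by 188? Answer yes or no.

28 ∈ ⟨188⟩ iff 28^5 ≡ 1 (mod 211), since |⟨188⟩| = 5.
28^5 mod 211 = 153.
Since 153 ≠ 1, 28 does not lie in the subgroup.

no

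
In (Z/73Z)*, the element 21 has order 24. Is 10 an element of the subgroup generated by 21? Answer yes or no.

10 ∈ ⟨21⟩ iff 10^24 ≡ 1 (mod 73), since |⟨21⟩| = 24.
10^24 mod 73 = 1.
Since 1 = 1, 10 lies in the subgroup.

yes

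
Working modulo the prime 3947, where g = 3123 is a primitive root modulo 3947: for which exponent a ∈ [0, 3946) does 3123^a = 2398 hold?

1455

Baby-step giant-step with m = ceil(sqrt(3946)) = 63.
Baby table (3123^j mod 3947 for j=0..62):
  0:1  1:3123  2:92  3:3132  4:570  5:13  6:1129  7:1196
  8:1246  9:3463  10:169  11:2836  12:3707  13:410  14:1602  15:2197
  16:1345  17:827  18:1383  19:1091  20:932  21:1697  22:2857  23:2191
  24:2342  25:275  26:2326  27:1618  28:854  29:2817  30:3575  31:2609
  32:1299  33:3208  34:1098  35:3058  36:2341  37:1099  38:2234  39:2433
  40:284  41:2804  42:2446  43:1413  44:53  45:3692  46:929  47:222
  48:2581  49:689  50:632  51:236  52:2886  53:1977  54:1063  55:322
  56:3068  57:1995  58:2019  59:1978  60:239  61:414  62:2253
Giant step factor: 3123^(-63) ≡ 357 (mod 3947).
Scan 2398·357^i mod 3947 for i = 0, 1, …:
  i=0: 2398   i=1: 3534   i=2: 2545   i=3: 755
  i=4: 1139   i=5: 82   i=6: 1645   i=7: 3109
  i=8: 806   i=9: 3558     …   i=22: 2734
  i=23: 1129
Match at i=23, j=6: a = 23·63 + 6 = 1455.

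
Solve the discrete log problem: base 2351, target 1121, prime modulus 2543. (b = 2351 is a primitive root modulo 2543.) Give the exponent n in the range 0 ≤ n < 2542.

2071

Baby-step giant-step with m = ceil(sqrt(2542)) = 51.
Baby table (2351^j mod 2543 for j=0..50):
  0:1  1:2351  2:1262  3:1824  4:726  5:473  6:732  7:1864
  8:675  9:93  10:2488  11:388  12:1794  13:1400  14:758  15:1958
  16:428  17:1743  18:1020  19:2514  20:482  21:1547  22:507  23:1833
  24:1541  25:1659  26:1890  27:769  28:2389  29:1595  30:1463  31:1377
  32:88  33:905  34:1707  35:303  36:313  37:936  38:841  39:1280
  40:911  41:555  42:246  43:1085  44:206  45:1136  46:586  47:1923
  48:2062  49:804  50:755
Giant step factor: 2351^(-51) ≡ 565 (mod 2543).
Scan 1121·565^i mod 2543 for i = 0, 1, …:
  i=0: 1121   i=1: 158   i=2: 265   i=3: 2231
  i=4: 1730   i=5: 938   i=6: 1026   i=7: 2429
  i=8: 1708   i=9: 1223     …   i=39: 322
  i=40: 1377
Match at i=40, j=31: n = 40·51 + 31 = 2071.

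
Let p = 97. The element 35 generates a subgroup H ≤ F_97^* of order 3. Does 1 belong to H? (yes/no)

⟨35⟩ has order 3; its elements mod 97 are {1, 35, 61}.
1 is in this set.

yes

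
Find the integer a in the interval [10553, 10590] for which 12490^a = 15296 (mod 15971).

Compute 12490^10553 mod 15971 = 832, then multiply by 12490 repeatedly:
  12490^10553=832  12490^10554=10530  12490^10555=14486  12490^10556=10652  12490^10557=5050
  12490^10558=5021  12490^10559=10144  12490^10560=617  12490^10561=8308  12490^10562=3333
  12490^10563=8744  12490^10564=2862  12490^10565=3282  12490^10566=10594  12490^10567=15296
Found 15296 at exponent 10567.

10567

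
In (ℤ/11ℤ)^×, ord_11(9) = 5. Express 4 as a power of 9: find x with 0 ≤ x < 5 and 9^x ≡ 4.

2

Successive powers of 9 modulo 11:
  9^0=1  9^1=9  9^2=4
So 9^2 ≡ 4 (mod 11), giving x = 2.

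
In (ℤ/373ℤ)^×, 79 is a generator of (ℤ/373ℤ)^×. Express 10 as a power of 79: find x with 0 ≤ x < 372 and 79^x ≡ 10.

94

Baby-step giant-step with m = ceil(sqrt(372)) = 20.
Baby table (79^j mod 373 for j=0..19):
  0:1  1:79  2:273  3:306  4:302  5:359  6:13  7:281
  8:192  9:248  10:196  11:191  12:169  13:296  14:258  15:240
  16:310  17:245  18:332  19:118
Giant step factor: 79^(-20) ≡ 124 (mod 373).
Scan 10·124^i mod 373 for i = 0, 1, …:
  i=0: 10   i=1: 121   i=2: 84   i=3: 345
  i=4: 258
Match at i=4, j=14: x = 4·20 + 14 = 94.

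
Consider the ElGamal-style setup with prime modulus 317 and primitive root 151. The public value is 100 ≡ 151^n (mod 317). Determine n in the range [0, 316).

Baby-step giant-step with m = ceil(sqrt(316)) = 18.
Baby table (151^j mod 317 for j=0..17):
  0:1  1:151  2:294  3:14  4:212  5:312  6:196  7:115
  8:247  9:208  10:25  11:288  12:59  13:33  14:228  15:192
  16:145  17:22
Giant step factor: 151^(-18) ≡ 73 (mod 317).
Scan 100·73^i mod 317 for i = 0, 1, …:
  i=0: 100   i=1: 9   i=2: 23   i=3: 94
  i=4: 205   i=5: 66   i=6: 63   i=7: 161
  i=8: 24   i=9: 167   i=10: 145
Match at i=10, j=16: n = 10·18 + 16 = 196.

196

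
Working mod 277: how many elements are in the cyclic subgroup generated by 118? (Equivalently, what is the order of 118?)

The order of 118 must divide p − 1 = 276 = 2^2 · 3 · 23.
Divisors: 1, 2, 3, 4, 6, 12, 23, 46, 69, 92, 138, 276.
Check each in increasing order: 118^1 ≡ 118;  118^2 ≡ 74;  118^3 ≡ 145;  118^4 ≡ 213;  118^6 ≡ 250;  118^12 ≡ 175;  118^23 ≡ 60;  118^46 ≡ 276;  118^69 ≡ 217;  118^92 ≡ 1.
Smallest exponent giving 1 is 92.

92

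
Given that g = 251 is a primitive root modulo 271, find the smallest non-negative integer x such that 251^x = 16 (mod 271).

112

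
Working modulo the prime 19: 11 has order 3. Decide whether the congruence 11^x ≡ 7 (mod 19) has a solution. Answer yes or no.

⟨11⟩ has order 3; its elements mod 19 are {1, 7, 11}.
7 is in this set.

yes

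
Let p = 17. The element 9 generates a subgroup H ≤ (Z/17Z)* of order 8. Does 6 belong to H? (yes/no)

no

⟨9⟩ has order 8; its elements mod 17 are {1, 2, 4, 8, 9, 13, 15, 16}.
6 is not in this set.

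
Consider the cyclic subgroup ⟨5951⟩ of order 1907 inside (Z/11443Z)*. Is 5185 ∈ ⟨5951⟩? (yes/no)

no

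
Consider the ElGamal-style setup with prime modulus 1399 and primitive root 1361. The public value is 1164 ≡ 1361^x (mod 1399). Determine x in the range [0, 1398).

Baby-step giant-step with m = ceil(sqrt(1398)) = 38.
Baby table (1361^j mod 1399 for j=0..37):
  0:1  1:1361  2:45  3:1088  4:626  5:1394  6:190  7:1174
  8:156  9:1067  10:25  11:449  12:1125  13:619  14:261  15:1274
  16:553  17:1370  18:1102  19:94  20:625  21:33  22:145  23:86
  24:929  25:1072  26:1234  27:674  28:969  29:951  30:236  31:825
  32:827  33:751  34:841  35:219  36:72  37:62
Giant step factor: 1361^(-38) ≡ 1054 (mod 1399).
Scan 1164·1054^i mod 1399 for i = 0, 1, …:
  i=0: 1164   i=1: 1332   i=2: 731   i=3: 1024
  i=4: 667   i=5: 720   i=6: 622   i=7: 856
  i=8: 1268   i=9: 427     …   i=29: 1046
  i=30: 72
Match at i=30, j=36: x = 30·38 + 36 = 1176.

1176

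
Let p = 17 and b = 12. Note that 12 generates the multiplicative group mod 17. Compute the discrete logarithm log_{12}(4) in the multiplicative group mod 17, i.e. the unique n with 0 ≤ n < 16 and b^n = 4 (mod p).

Successive powers of 12 modulo 17:
  12^0=1  12^1=12  12^2=8  12^3=11  12^4=13  12^5=3
  12^6=2  12^7=7  12^8=16  12^9=5  12^10=9  12^11=6
  12^12=4
So 12^12 ≡ 4 (mod 17), giving n = 12.

12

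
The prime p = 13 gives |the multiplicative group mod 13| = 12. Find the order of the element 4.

The order of 4 must divide p − 1 = 12 = 2^2 · 3.
Divisors: 1, 2, 3, 4, 6, 12.
Check each in increasing order: 4^1 ≡ 4;  4^2 ≡ 3;  4^3 ≡ 12;  4^4 ≡ 9;  4^6 ≡ 1.
Smallest exponent giving 1 is 6.

6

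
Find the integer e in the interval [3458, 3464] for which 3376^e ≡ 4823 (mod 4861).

3461

Compute 3376^3458 mod 4861 = 505, then multiply by 3376 repeatedly:
  3376^3458=505  3376^3459=3530  3376^3460=2969  3376^3461=4823
Found 4823 at exponent 3461.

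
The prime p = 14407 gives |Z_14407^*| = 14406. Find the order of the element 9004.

The order of 9004 must divide p − 1 = 14406 = 2 · 3 · 7^4.
Divisors: 1, 2, 3, 6, 7, 14, 21, 42, 49, 98, 147, 294, 343, 686, 1029, 2058, 2401, 4802, 7203, 14406.
Check each in increasing order: 9004^1 ≡ 9004;  9004^2 ≡ 3827;  9004^3 ≡ 11171;  9004^6 ≡ 12214;  9004^7 ≡ 6225;  9004^14 ≡ 10202;  9004^21 ≡ 1394;  9004^42 ≡ 12698;  9004^49 ≡ 8248;  9004^98 ≡ 14057;  9004^147 ≡ 9007;  9004^294 ≡ 232;  9004^343 ≡ 11812;  9004^686 ≡ 5956;  9004^1029 ≡ 2891;  9004^2058 ≡ 1821;  9004^2401 ≡ 1.
Smallest exponent giving 1 is 2401.

2401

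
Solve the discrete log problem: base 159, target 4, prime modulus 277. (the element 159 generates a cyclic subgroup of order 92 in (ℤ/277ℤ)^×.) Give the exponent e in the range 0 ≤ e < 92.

Baby-step giant-step with m = ceil(sqrt(92)) = 10.
Baby table (159^j mod 277 for j=0..9):
  0:1  1:159  2:74  3:132  4:213  5:73  6:250  7:139
  8:218  9:37
Giant step factor: 159^(-10) ≡ 21 (mod 277).
Scan 4·21^i mod 277 for i = 0, 1, …:
  i=0: 4   i=1: 84   i=2: 102   i=3: 203
  i=4: 108   i=5: 52   i=6: 261   i=7: 218
Match at i=7, j=8: e = 7·10 + 8 = 78.

78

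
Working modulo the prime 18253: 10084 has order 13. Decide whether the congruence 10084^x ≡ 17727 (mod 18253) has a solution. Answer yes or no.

17727 ∈ ⟨10084⟩ iff 17727^13 ≡ 1 (mod 18253), since |⟨10084⟩| = 13.
17727^13 mod 18253 = 1.
Since 1 = 1, 17727 lies in the subgroup.

yes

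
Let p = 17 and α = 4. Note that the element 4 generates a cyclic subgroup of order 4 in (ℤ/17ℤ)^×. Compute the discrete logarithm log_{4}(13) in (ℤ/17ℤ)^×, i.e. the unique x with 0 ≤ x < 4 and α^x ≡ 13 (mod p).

3

Successive powers of 4 modulo 17:
  4^0=1  4^1=4  4^2=16  4^3=13
So 4^3 ≡ 13 (mod 17), giving x = 3.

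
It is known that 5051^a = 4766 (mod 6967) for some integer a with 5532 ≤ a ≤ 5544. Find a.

5532

Compute 5051^5532 mod 6967 = 4766, then multiply by 5051 repeatedly:
  5051^5532=4766
Found 4766 at exponent 5532.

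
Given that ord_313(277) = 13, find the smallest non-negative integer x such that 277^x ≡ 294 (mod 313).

Successive powers of 277 modulo 313:
  277^0=1  277^1=277  277^2=44  277^3=294
So 277^3 ≡ 294 (mod 313), giving x = 3.

3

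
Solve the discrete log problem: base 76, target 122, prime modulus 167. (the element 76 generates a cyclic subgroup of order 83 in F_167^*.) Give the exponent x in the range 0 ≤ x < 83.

14

Successive powers of 76 modulo 167:
  76^0=1  76^1=76  76^2=98  76^3=100  76^4=85  76^5=114
  76^6=147  76^7=150  76^8=44  76^9=4  76^10=137  76^11=58
  76^12=66  76^13=6  76^14=122
So 76^14 ≡ 122 (mod 167), giving x = 14.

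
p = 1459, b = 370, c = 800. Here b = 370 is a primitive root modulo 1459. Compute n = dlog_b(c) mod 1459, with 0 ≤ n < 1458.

837

Baby-step giant-step with m = ceil(sqrt(1458)) = 39.
Baby table (370^j mod 1459 for j=0..38):
  0:1  1:370  2:1213  3:897  4:697  5:1106  6:700  7:757
  8:1421  9:530  10:594  11:930  12:1235  13:283  14:1121  15:414
  16:1444  17:286  18:772  19:1135  20:1217  21:918  22:1172  23:317
  24:570  25:804  26:1303  27:640  28:442  29:132  30:693  31:1085
  32:225  33:87  34:92  35:483  36:712  37:820  38:1387
Giant step factor: 370^(-39) ≡ 1046 (mod 1459).
Scan 800·1046^i mod 1459 for i = 0, 1, …:
  i=0: 800   i=1: 793   i=2: 766   i=3: 245
  i=4: 945   i=5: 727   i=6: 303   i=7: 335
  i=8: 250   i=9: 339     …   i=20: 1443
  i=21: 772
Match at i=21, j=18: n = 21·39 + 18 = 837.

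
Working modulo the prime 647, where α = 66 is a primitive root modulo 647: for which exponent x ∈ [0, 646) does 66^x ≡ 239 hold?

Baby-step giant-step with m = ceil(sqrt(646)) = 26.
Baby table (66^j mod 647 for j=0..25):
  0:1  1:66  2:474  3:228  4:167  5:23  6:224  7:550
  8:68  9:606  10:529  11:623  12:357  13:270  14:351  15:521
  16:95  17:447  18:387  19:309  20:337  21:244  22:576  23:490
  24:637  25:634
Giant step factor: 66^(-26) ≡ 601 (mod 647).
Scan 239·601^i mod 647 for i = 0, 1, …:
  i=0: 239   i=1: 5   i=2: 417   i=3: 228
Match at i=3, j=3: x = 3·26 + 3 = 81.

81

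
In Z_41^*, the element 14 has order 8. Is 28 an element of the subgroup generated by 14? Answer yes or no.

no

⟨14⟩ has order 8; its elements mod 41 are {1, 3, 9, 14, 27, 32, 38, 40}.
28 is not in this set.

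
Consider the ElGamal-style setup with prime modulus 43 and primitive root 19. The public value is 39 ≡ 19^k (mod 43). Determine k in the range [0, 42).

15

Successive powers of 19 modulo 43:
  19^0=1  19^1=19  19^2=17  19^3=22  19^4=31  19^5=30
  19^6=11  19^7=37  19^8=15  19^9=27  19^10=40  19^11=29
  19^12=35  19^13=20  19^14=36  19^15=39
So 19^15 ≡ 39 (mod 43), giving k = 15.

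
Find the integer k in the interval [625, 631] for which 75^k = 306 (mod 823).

Compute 75^625 mod 823 = 292, then multiply by 75 repeatedly:
  75^625=292  75^626=502  75^627=615  75^628=37  75^629=306
Found 306 at exponent 629.

629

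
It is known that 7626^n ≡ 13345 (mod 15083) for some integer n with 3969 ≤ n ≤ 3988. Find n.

3977

Compute 7626^3969 mod 15083 = 14719, then multiply by 7626 repeatedly:
  7626^3969=14719  7626^3970=14491  7626^3971=10308  7626^3972=11295  7626^3973=11740
  7626^3974=11635  7626^3975=10304  7626^3976=10957  7626^3977=13345
Found 13345 at exponent 3977.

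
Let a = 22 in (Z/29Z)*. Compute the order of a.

The order of 22 must divide p − 1 = 28 = 2^2 · 7.
Divisors: 1, 2, 4, 7, 14, 28.
Check each in increasing order: 22^1 ≡ 22;  22^2 ≡ 20;  22^4 ≡ 23;  22^7 ≡ 28;  22^14 ≡ 1.
Smallest exponent giving 1 is 14.

14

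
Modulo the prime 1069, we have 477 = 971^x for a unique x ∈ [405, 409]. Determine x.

408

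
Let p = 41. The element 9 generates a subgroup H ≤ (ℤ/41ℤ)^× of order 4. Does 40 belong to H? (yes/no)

40 ∈ ⟨9⟩ iff 40^4 ≡ 1 (mod 41), since |⟨9⟩| = 4.
40^4 mod 41 = 1.
Since 1 = 1, 40 lies in the subgroup.

yes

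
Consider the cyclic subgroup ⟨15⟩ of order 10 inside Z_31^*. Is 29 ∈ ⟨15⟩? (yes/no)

29 ∈ ⟨15⟩ iff 29^10 ≡ 1 (mod 31), since |⟨15⟩| = 10.
29^10 mod 31 = 1.
Since 1 = 1, 29 lies in the subgroup.

yes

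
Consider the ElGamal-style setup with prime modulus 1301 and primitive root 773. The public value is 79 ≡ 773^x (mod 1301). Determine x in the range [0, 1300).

Baby-step giant-step with m = ceil(sqrt(1300)) = 37.
Baby table (773^j mod 1301 for j=0..36):
  0:1  1:773  2:370  3:1091  4:295  5:360  6:1167  7:498
  8:1159  9:819  10:801  11:1198  12:1043  13:920  14:814  15:839
  16:649  17:792  18:746  19:315  20:208  21:761  22:201  23:554
  24:213  25:723  26:750  27:805  28:387  29:1222  30:80  31:693
  32:978  33:113  34:182  35:178  36:989
Giant step factor: 773^(-37) ≡ 416 (mod 1301).
Scan 79·416^i mod 1301 for i = 0, 1, …:
  i=0: 79   i=1: 339   i=2: 516   i=3: 1292
  i=4: 159   i=5: 1094   i=6: 1055   i=7: 443
  i=8: 847   i=9: 1082     …   i=17: 1028
  i=18: 920
Match at i=18, j=13: x = 18·37 + 13 = 679.

679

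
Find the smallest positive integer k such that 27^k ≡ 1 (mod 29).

28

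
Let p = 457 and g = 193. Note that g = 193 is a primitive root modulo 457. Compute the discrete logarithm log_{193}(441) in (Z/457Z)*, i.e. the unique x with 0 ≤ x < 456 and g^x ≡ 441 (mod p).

Baby-step giant-step with m = ceil(sqrt(456)) = 22.
Baby table (193^j mod 457 for j=0..21):
  0:1  1:193  2:232  3:447  4:355  5:422  6:100  7:106
  8:350  9:371  10:311  11:156  12:403  13:89  14:268  15:83
  16:24  17:62  18:84  19:217  20:294  21:74
Giant step factor: 193^(-22) ≡ 306 (mod 457).
Scan 441·306^i mod 457 for i = 0, 1, …:
  i=0: 441   i=1: 131   i=2: 327   i=3: 436
  i=4: 429   i=5: 115   i=6: 1
Match at i=6, j=0: x = 6·22 + 0 = 132.

132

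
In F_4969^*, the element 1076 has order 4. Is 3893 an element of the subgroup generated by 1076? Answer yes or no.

yes

⟨1076⟩ has order 4; its elements mod 4969 are {1, 1076, 3893, 4968}.
3893 is in this set.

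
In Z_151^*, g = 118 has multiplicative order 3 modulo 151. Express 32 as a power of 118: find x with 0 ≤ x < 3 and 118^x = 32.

Successive powers of 118 modulo 151:
  118^0=1  118^1=118  118^2=32
So 118^2 ≡ 32 (mod 151), giving x = 2.

2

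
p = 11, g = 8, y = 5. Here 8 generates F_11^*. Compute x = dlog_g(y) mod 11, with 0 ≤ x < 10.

8

Successive powers of 8 modulo 11:
  8^0=1  8^1=8  8^2=9  8^3=6  8^4=4  8^5=10
  8^6=3  8^7=2  8^8=5
So 8^8 ≡ 5 (mod 11), giving x = 8.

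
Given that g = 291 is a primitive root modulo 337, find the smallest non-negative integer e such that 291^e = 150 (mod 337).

12

Successive powers of 291 modulo 337:
  291^0=1  291^1=291  291^2=94  291^3=57  291^4=74  291^5=303
  291^6=216  291^7=174  291^8=84  291^9=180  291^10=145  291^11=70
  291^12=150
So 291^12 ≡ 150 (mod 337), giving e = 12.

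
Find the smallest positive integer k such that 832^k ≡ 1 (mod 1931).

1930

The order of 832 must divide p − 1 = 1930 = 2 · 5 · 193.
Divisors: 1, 2, 5, 10, 193, 386, 965, 1930.
Check each in increasing order: 832^1 ≡ 832;  832^2 ≡ 926;  832^5 ≡ 496;  832^10 ≡ 779;  832^193 ≡ 521;  832^386 ≡ 1101;  832^965 ≡ 1930;  832^1930 ≡ 1.
Smallest exponent giving 1 is 1930.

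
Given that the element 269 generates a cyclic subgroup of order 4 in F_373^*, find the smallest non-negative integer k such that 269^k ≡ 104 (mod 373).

3

Successive powers of 269 modulo 373:
  269^0=1  269^1=269  269^2=372  269^3=104
So 269^3 ≡ 104 (mod 373), giving k = 3.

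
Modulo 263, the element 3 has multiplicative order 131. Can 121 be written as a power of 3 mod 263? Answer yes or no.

121 ∈ ⟨3⟩ iff 121^131 ≡ 1 (mod 263), since |⟨3⟩| = 131.
121^131 mod 263 = 1.
Since 1 = 1, 121 lies in the subgroup.

yes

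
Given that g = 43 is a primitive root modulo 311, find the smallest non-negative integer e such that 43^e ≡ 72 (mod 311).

168

Baby-step giant-step with m = ceil(sqrt(310)) = 18.
Baby table (43^j mod 311 for j=0..17):
  0:1  1:43  2:294  3:202  4:289  5:298  6:63  7:221
  8:173  9:286  10:169  11:114  12:237  13:239  14:14  15:291
  16:73  17:29
Giant step factor: 43^(-18) ≡ 104 (mod 311).
Scan 72·104^i mod 311 for i = 0, 1, …:
  i=0: 72   i=1: 24   i=2: 8   i=3: 210
  i=4: 70   i=5: 127   i=6: 146   i=7: 256
  i=8: 189   i=9: 63
Match at i=9, j=6: e = 9·18 + 6 = 168.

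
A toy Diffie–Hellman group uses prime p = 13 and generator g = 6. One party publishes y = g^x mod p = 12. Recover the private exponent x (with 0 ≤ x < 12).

Successive powers of 6 modulo 13:
  6^0=1  6^1=6  6^2=10  6^3=8  6^4=9  6^5=2
  6^6=12
So 6^6 ≡ 12 (mod 13), giving x = 6.

6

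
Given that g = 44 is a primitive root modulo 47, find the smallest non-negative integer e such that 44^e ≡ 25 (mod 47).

Baby-step giant-step with m = ceil(sqrt(46)) = 7.
Baby table (44^j mod 47 for j=0..6):
  0:1  1:44  2:9  3:20  4:34  5:39  6:24
Giant step factor: 44^(-7) ≡ 15 (mod 47).
Scan 25·15^i mod 47 for i = 0, 1, …:
  i=0: 25   i=1: 46   i=2: 32   i=3: 10
  i=4: 9
Match at i=4, j=2: e = 4·7 + 2 = 30.

30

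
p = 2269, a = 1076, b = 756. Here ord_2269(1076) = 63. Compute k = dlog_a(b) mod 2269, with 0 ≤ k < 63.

39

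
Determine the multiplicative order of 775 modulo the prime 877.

146

The order of 775 must divide p − 1 = 876 = 2^2 · 3 · 73.
Divisors: 1, 2, 3, 4, 6, 12, 73, 146, 219, 292, 438, 876.
Check each in increasing order: 775^1 ≡ 775;  775^2 ≡ 757;  775^3 ≡ 839;  775^4 ≡ 368;  775^6 ≡ 567;  775^12 ≡ 507;  775^73 ≡ 876;  775^146 ≡ 1.
Smallest exponent giving 1 is 146.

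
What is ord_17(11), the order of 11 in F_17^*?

The order of 11 must divide p − 1 = 16 = 2^4.
Divisors: 1, 2, 4, 8, 16.
Check each in increasing order: 11^1 ≡ 11;  11^2 ≡ 2;  11^4 ≡ 4;  11^8 ≡ 16;  11^16 ≡ 1.
Smallest exponent giving 1 is 16.

16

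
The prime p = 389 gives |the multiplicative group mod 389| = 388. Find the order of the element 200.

The order of 200 must divide p − 1 = 388 = 2^2 · 97.
Divisors: 1, 2, 4, 97, 194, 388.
Check each in increasing order: 200^1 ≡ 200;  200^2 ≡ 322;  200^4 ≡ 210;  200^97 ≡ 274;  200^194 ≡ 388;  200^388 ≡ 1.
Smallest exponent giving 1 is 388.

388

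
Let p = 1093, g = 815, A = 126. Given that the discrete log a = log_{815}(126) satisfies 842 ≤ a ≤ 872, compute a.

847

Compute 815^842 mod 1093 = 1064, then multiply by 815 repeatedly:
  815^842=1064  815^843=411  815^844=507  815^845=51  815^846=31
  815^847=126
Found 126 at exponent 847.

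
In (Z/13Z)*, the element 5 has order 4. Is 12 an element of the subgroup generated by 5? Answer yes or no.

⟨5⟩ has order 4; its elements mod 13 are {1, 5, 8, 12}.
12 is in this set.

yes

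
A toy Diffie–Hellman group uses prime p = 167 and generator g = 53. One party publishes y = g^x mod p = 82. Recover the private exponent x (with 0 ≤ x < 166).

117

Baby-step giant-step with m = ceil(sqrt(166)) = 13.
Baby table (53^j mod 167 for j=0..12):
  0:1  1:53  2:137  3:80  4:65  5:105  6:54  7:23
  8:50  9:145  10:3  11:159  12:77
Giant step factor: 53^(-13) ≡ 151 (mod 167).
Scan 82·151^i mod 167 for i = 0, 1, …:
  i=0: 82   i=1: 24   i=2: 117   i=3: 132
  i=4: 59   i=5: 58   i=6: 74   i=7: 152
  i=8: 73   i=9: 1
Match at i=9, j=0: x = 9·13 + 0 = 117.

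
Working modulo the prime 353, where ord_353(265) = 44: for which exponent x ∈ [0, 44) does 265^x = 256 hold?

40

Baby-step giant-step with m = ceil(sqrt(44)) = 7.
Baby table (265^j mod 353 for j=0..6):
  0:1  1:265  2:331  3:171  4:131  5:121  6:295
Giant step factor: 265^(-7) ≡ 146 (mod 353).
Scan 256·146^i mod 353 for i = 0, 1, …:
  i=0: 256   i=1: 311   i=2: 222   i=3: 289
  i=4: 187   i=5: 121
Match at i=5, j=5: x = 5·7 + 5 = 40.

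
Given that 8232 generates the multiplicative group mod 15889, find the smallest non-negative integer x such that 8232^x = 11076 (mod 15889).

10673

Baby-step giant-step with m = ceil(sqrt(15888)) = 127.
Baby table (8232^j mod 15889 for j=0..126):
  0:1  1:8232  2:15128  3:11603  4:7117  5:4401  6:2112  7:3418
  8:13446  9:4698  10:110  11:15736  12:11624  13:5210  14:4309  15:7440
  16:9874  17:10533  18:1383  19:8332  20:12100  21:14948  22:7520  23:1096
  24:13209  25:8061  26:5688  27:14622  28:9129  29:10847  30:12213  31:7713
  32:972  33:9337  34:7091  35:12815  36:6009  37:3631  38:3183  39:1495
  40:8754  41:6313  42:11586  43:10174  44:1449  45:11418  46:9541  47:2185
  48:572  49:5560  50:9600  51:11203  52:3340  53:6910  54:500  55:749
  56:836  57:2015  58:15253  59:7818  60:7326  61:8877  62:1953  63:13317
  64:7333  65:2945  66:12515  67:15093  68:9485  69:1974  70:11410  71:7241
  72:8273  73:3082  74:12180  75:6170  76:10196  77:7774  78:10565  79:10583
  80:15758  81:2060  82:4357  83:5351  84:5124  85:11362  86:9330  87:13023
  88:2253  89:4233  90:1479  91:4154  92:2600  93:717  94:7525  95:10478
  96:9404  97:2520  98:9495  99:4849  100:3800  101:12048  102:15887  103:15314
  104:1522  105:8572  106:1655  107:7087  108:11665  109:9053  110:4886  111:6493
  112:15669  113:306  114:8530  115:5469  116:7271  117:1009  118:12030  119:10712
  120:13123  121:15114  122:7578  123:1882  124:849  125:13697  126:5360
Giant step factor: 8232^(-127) ≡ 9888 (mod 15889).
Scan 11076·9888^i mod 15889 for i = 0, 1, …:
  i=0: 11076   i=1: 12500   i=2: 15358   i=3: 8731
  i=4: 7191   i=5: 1333   i=6: 8723   i=7: 7532
  i=8: 4673   i=9: 1412     …   i=83: 7352
  i=84: 4401
Match at i=84, j=5: x = 84·127 + 5 = 10673.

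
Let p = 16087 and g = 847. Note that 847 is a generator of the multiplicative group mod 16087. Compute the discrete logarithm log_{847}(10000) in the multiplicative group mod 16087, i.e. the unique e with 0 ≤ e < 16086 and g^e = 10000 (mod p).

Baby-step giant-step with m = ceil(sqrt(16086)) = 127.
Baby table (847^j mod 16087 for j=0..126):
  0:1  1:847  2:9581  3:7259  4:3139  5:4378  6:8156  7:6809
  8:8077  9:4244  10:7267  11:9915  12:591  13:1880  14:15834  15:10927
  16:5144  17:13478  18:10183  19:2369  20:11755  21:14719  22:15655  23:4097
  24:11454  25:1077  26:11347  27:6970  28:15748  29:2433  30:1615  31:510
  32:13708  33:11949  34:2080  35:8277  36:12774  37:9114  38:13885  39:998
  40:8782  41:6160  42:5332  43:11844  44:9667  45:15753  46:6668  47:1259
  48:4631  49:13316  50:1665  51:10686  52:10148  53:4898  54:14247  55:1959
  56:2312  57:11737  58:15560  59:4067  60:2131  61:3213  62:2708  63:9322
  64:13104  65:15145  66:6476  67:15592  68:15084  69:3070  70:10283  71:6634
  72:4635  73:617  74:7815  75:7548  76:6617  77:6323  78:14697  79:13108
  80:2446  81:12626  82:12454  83:11553  84:4495  85:10733  86:1696  87:4769
  88:1506  89:4709  90:15034  91:8981  92:13843  93:13685  94:8555  95:6935
  96:2190  97:4925  98:4942  99:3254  100:5261  101:16055  102:5070  103:15148
  104:9017  105:12161  106:4687  107:12487  108:7330  109:15015  110:8975  111:8761
  112:4460  113:13262  114:4188  115:8096  116:4250  117:12349  118:3053  119:11971
  120:4627  121:9928  122:11602  123:13824  124:13679  125:3473  126:13797
Giant step factor: 847^(-127) ≡ 4469 (mod 16087).
Scan 10000·4469^i mod 16087 for i = 0, 1, …:
  i=0: 10000   i=1: 314   i=2: 3697   i=3: 544
  i=4: 1999   i=5: 5246   i=6: 5615   i=7: 13802
  i=8: 3580   i=9: 8542   i=10: 15834
Match at i=10, j=14: e = 10·127 + 14 = 1284.

1284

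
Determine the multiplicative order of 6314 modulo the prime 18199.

18198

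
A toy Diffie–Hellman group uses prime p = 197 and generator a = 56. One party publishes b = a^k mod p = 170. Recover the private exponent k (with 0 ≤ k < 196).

Baby-step giant-step with m = ceil(sqrt(196)) = 14.
Baby table (56^j mod 197 for j=0..13):
  0:1  1:56  2:181  3:89  4:59  5:152  6:41  7:129
  8:132  9:103  10:55  11:125  12:105  13:167
Giant step factor: 56^(-14) ≡ 161 (mod 197).
Scan 170·161^i mod 197 for i = 0, 1, …:
  i=0: 170   i=1: 184   i=2: 74   i=3: 94
  i=4: 162   i=5: 78   i=6: 147   i=7: 27
  i=8: 13   i=9: 123   i=10: 103
Match at i=10, j=9: k = 10·14 + 9 = 149.

149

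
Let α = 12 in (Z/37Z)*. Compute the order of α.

The order of 12 must divide p − 1 = 36 = 2^2 · 3^2.
Divisors: 1, 2, 3, 4, 6, 9, 12, 18, 36.
Check each in increasing order: 12^1 ≡ 12;  12^2 ≡ 33;  12^3 ≡ 26;  12^4 ≡ 16;  12^6 ≡ 10;  12^9 ≡ 1.
Smallest exponent giving 1 is 9.

9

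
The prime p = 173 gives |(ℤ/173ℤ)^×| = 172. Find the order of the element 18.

The order of 18 must divide p − 1 = 172 = 2^2 · 43.
Divisors: 1, 2, 4, 43, 86, 172.
Check each in increasing order: 18^1 ≡ 18;  18^2 ≡ 151;  18^4 ≡ 138;  18^43 ≡ 93;  18^86 ≡ 172;  18^172 ≡ 1.
Smallest exponent giving 1 is 172.

172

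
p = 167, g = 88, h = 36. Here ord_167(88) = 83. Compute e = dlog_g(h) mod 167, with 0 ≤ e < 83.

Baby-step giant-step with m = ceil(sqrt(83)) = 10.
Baby table (88^j mod 167 for j=0..9):
  0:1  1:88  2:62  3:112  4:3  5:97  6:19  7:2
  8:9  9:124
Giant step factor: 88^(-10) ≡ 126 (mod 167).
Scan 36·126^i mod 167 for i = 0, 1, …:
  i=0: 36   i=1: 27   i=2: 62
Match at i=2, j=2: e = 2·10 + 2 = 22.

22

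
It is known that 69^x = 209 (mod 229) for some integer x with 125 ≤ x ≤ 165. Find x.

154

Compute 69^125 mod 229 = 166, then multiply by 69 repeatedly:
  69^125=166  69^126=4  69^127=47  69^128=37  69^129=34
  69^130=56  69^131=200  69^132=60  69^133=18  69^134=97
  69^135=52  69^136=153  69^137=23  69^138=213  69^139=41
  69^140=81  69^141=93  69^142=5  69^143=116  69^144=218
  69^145=157  69^146=70  69^147=21  69^148=75  69^149=137
  69^150=64  69^151=65  69^152=134  69^153=86  69^154=209
Found 209 at exponent 154.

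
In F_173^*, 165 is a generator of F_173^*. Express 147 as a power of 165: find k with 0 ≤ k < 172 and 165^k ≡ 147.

Baby-step giant-step with m = ceil(sqrt(172)) = 14.
Baby table (165^j mod 173 for j=0..13):
  0:1  1:165  2:64  3:7  4:117  5:102  6:49  7:127
  8:22  9:170  10:24  11:154  12:152  13:168
Giant step factor: 165^(-14) ≡ 13 (mod 173).
Scan 147·13^i mod 173 for i = 0, 1, …:
  i=0: 147   i=1: 8   i=2: 104   i=3: 141
  i=4: 103   i=5: 128   i=6: 107   i=7: 7
Match at i=7, j=3: k = 7·14 + 3 = 101.

101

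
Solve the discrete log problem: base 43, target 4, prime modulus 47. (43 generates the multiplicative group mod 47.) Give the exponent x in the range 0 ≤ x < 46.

24

Baby-step giant-step with m = ceil(sqrt(46)) = 7.
Baby table (43^j mod 47 for j=0..6):
  0:1  1:43  2:16  3:30  4:21  5:10  6:7
Giant step factor: 43^(-7) ≡ 5 (mod 47).
Scan 4·5^i mod 47 for i = 0, 1, …:
  i=0: 4   i=1: 20   i=2: 6   i=3: 30
Match at i=3, j=3: x = 3·7 + 3 = 24.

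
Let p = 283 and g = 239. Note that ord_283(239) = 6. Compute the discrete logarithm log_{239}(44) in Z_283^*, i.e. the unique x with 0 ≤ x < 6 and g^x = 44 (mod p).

Successive powers of 239 modulo 283:
  239^0=1  239^1=239  239^2=238  239^3=282  239^4=44
So 239^4 ≡ 44 (mod 283), giving x = 4.

4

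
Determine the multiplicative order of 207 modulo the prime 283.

The order of 207 must divide p − 1 = 282 = 2 · 3 · 47.
Divisors: 1, 2, 3, 6, 47, 94, 141, 282.
Check each in increasing order: 207^1 ≡ 207;  207^2 ≡ 116;  207^3 ≡ 240;  207^6 ≡ 151;  207^47 ≡ 1.
Smallest exponent giving 1 is 47.

47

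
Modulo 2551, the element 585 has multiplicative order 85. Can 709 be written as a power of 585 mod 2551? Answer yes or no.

yes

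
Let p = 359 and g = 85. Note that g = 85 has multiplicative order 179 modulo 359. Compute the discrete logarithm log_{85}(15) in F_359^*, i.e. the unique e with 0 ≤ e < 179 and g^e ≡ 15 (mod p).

48

Baby-step giant-step with m = ceil(sqrt(179)) = 14.
Baby table (85^j mod 359 for j=0..13):
  0:1  1:85  2:45  3:235  4:230  5:164  6:298  7:200
  8:127  9:25  10:330  11:48  12:131  13:6
Giant step factor: 85^(-14) ≡ 233 (mod 359).
Scan 15·233^i mod 359 for i = 0, 1, …:
  i=0: 15   i=1: 264   i=2: 123   i=3: 298
Match at i=3, j=6: e = 3·14 + 6 = 48.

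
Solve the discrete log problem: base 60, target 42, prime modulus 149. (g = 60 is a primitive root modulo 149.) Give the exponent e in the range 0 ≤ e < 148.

38

Baby-step giant-step with m = ceil(sqrt(148)) = 13.
Baby table (60^j mod 149 for j=0..12):
  0:1  1:60  2:24  3:99  4:129  5:141  6:116  7:106
  8:102  9:11  10:64  11:115  12:46
Giant step factor: 60^(-13) ≡ 128 (mod 149).
Scan 42·128^i mod 149 for i = 0, 1, …:
  i=0: 42   i=1: 12   i=2: 46
Match at i=2, j=12: e = 2·13 + 12 = 38.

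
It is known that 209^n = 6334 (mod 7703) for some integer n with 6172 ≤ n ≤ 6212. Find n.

Compute 209^6172 mod 7703 = 1018, then multiply by 209 repeatedly:
  209^6172=1018  209^6173=4781  209^6174=5542  209^6175=2828  209^6176=5624
  209^6177=4560  209^6178=5571  209^6179=1186  209^6180=1378  209^6181=2991
  209^6182=1176  209^6183=6991  209^6184=5252  209^6185=3842  209^6186=1866
  209^6187=4844  209^6188=3303  209^6189=4760  209^6190=1153  209^6191=2184
  209^6192=1979  209^6193=5352  209^6194=1633  209^6195=2365  209^6196=1293
  209^6197=632  209^6198=1137  209^6199=6543  209^6200=4056  209^6201=374
  209^6202=1136  209^6203=6334
Found 6334 at exponent 6203.

6203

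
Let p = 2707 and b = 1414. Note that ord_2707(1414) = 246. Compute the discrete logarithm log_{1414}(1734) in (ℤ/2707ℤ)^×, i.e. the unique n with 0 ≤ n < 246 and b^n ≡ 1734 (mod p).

228

Baby-step giant-step with m = ceil(sqrt(246)) = 16.
Baby table (1414^j mod 2707 for j=0..15):
  0:1  1:1414  2:1630  3:1163  4:1333  5:790  6:1776  7:1875
  8:1097  9:47  10:1490  11:814  12:521  13:390  14:1939  15:2262
Giant step factor: 1414^(-16) ≡ 312 (mod 2707).
Scan 1734·312^i mod 2707 for i = 0, 1, …:
  i=0: 1734   i=1: 2315   i=2: 2218   i=3: 1731
  i=4: 1379   i=5: 2542   i=6: 2660   i=7: 1578
  i=8: 2369   i=9: 117     …   i=13: 360
  i=14: 1333
Match at i=14, j=4: n = 14·16 + 4 = 228.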